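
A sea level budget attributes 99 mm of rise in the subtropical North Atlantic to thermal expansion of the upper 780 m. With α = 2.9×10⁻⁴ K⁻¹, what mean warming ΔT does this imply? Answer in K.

ΔT = Δh/(αH) = 0.099 / (2.9×10⁻⁴ × 780) ≈ 0.4377 K

ΔT ≈ 0.44 K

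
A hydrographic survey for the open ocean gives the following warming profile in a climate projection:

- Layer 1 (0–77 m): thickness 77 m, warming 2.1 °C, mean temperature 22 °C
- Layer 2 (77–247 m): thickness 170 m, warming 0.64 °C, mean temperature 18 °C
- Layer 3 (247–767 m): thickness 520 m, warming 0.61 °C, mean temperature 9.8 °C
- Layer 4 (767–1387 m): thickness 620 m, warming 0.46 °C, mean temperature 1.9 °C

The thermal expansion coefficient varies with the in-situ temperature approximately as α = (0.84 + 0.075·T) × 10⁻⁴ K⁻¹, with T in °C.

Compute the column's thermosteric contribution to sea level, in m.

Layer 1: α = (0.84 + 0.075×22)×10⁻⁴ = 2.49×10⁻⁴ K⁻¹
Layer 2: α = (0.84 + 0.075×18)×10⁻⁴ = 2.19×10⁻⁴ K⁻¹
Layer 3: α = (0.84 + 0.075×9.8)×10⁻⁴ = 1.575×10⁻⁴ K⁻¹
Layer 4: α = (0.84 + 0.075×1.9)×10⁻⁴ = 0.9825×10⁻⁴ K⁻¹
2.1 × 2.49×10⁻⁴ × 77 = 0.0402633 m
Layer 2: 2.19×10⁻⁴ × 0.64 × 170 = 0.0238272 m
1.575×10⁻⁴ × 520 × 0.61 = 0.049959 m
620 × 0.9825×10⁻⁴ × 0.46 = 0.0280209 m
Δh = 0.0402633 + 0.0238272 + 0.049959 + 0.0280209 = 0.1420704 m

0.142 m of thermosteric rise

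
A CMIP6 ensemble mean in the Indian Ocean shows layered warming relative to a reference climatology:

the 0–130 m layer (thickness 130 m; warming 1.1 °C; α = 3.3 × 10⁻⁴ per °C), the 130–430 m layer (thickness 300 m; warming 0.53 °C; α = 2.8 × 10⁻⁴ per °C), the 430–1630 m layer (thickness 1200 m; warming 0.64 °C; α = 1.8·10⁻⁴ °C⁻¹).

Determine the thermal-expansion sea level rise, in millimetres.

about 230 mm

Layer 1: 3.3×10⁻⁴ × 130 × 1.1 = 0.04719 m
130–430 m: 2.8×10⁻⁴ × 300 × 0.53 = 0.04452 m
430–1630 m: 0.64 × 1.8×10⁻⁴ × 1200 = 0.13824 m
Δh = 0.04719 + 0.04452 + 0.13824 = 0.22995 m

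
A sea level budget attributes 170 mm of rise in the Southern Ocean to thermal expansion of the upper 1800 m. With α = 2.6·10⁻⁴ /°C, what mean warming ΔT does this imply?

ΔT = Δh/(αH) = 0.17 / (2.6×10⁻⁴ × 1800) ≈ 0.3632 °C

about 0.36 °C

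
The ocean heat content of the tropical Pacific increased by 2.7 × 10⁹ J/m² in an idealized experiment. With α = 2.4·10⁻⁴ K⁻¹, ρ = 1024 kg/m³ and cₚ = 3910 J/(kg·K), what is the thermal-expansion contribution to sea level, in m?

Δh = αQ/(ρcₚ) = 2.4×10⁻⁴ × 2.7×10⁹ / (1024 × 3910) ≈ 0.16184 m

about 0.162 m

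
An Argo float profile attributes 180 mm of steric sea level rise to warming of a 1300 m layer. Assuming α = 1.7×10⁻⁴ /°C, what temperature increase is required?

ΔT = Δh/(αH) = 0.18 / (1.7×10⁻⁴ × 1300) ≈ 0.8145 °C

about 0.81 °C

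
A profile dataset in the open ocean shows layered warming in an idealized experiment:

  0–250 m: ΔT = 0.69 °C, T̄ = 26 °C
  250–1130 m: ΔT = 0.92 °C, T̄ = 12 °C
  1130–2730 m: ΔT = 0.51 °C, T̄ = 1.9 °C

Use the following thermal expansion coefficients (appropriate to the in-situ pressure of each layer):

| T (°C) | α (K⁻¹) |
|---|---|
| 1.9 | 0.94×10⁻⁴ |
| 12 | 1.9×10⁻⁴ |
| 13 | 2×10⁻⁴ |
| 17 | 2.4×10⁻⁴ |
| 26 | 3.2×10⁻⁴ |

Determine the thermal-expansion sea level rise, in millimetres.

about 286 mm

Layer 1 at 26 °C → α = 3.2×10⁻⁴ K⁻¹
Layer 2 at 12 °C → α = 1.9×10⁻⁴ K⁻¹
Layer 3 at 1.9 °C → α = 0.94×10⁻⁴ K⁻¹
250 × 0.69 × 3.2×10⁻⁴ = 0.05520 m
1.9×10⁻⁴ × 0.92 × 880 = 0.153824 m
Layer 3: 0.51 × 0.94×10⁻⁴ × 1600 = 0.076704 m
Δh = 0.05520 + 0.153824 + 0.076704 = 0.285728 m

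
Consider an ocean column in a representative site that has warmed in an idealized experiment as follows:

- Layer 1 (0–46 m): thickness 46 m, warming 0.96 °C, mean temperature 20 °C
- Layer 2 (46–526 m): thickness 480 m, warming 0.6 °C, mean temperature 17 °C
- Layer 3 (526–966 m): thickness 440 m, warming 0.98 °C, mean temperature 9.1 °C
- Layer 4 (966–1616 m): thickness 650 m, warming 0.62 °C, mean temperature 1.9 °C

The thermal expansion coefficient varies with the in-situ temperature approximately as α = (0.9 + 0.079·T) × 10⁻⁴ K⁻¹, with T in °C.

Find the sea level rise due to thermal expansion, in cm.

18.8 cm of thermosteric rise

Layer 1: α = (0.9 + 0.079×20)×10⁻⁴ = 2.48×10⁻⁴ K⁻¹
Layer 2: α = (0.9 + 0.079×17)×10⁻⁴ = 2.243×10⁻⁴ K⁻¹
Layer 3: α = (0.9 + 0.079×9.1)×10⁻⁴ = 1.6189×10⁻⁴ K⁻¹
Layer 4: α = (0.9 + 0.079×1.9)×10⁻⁴ = 1.0501×10⁻⁴ K⁻¹
2.48×10⁻⁴ × 46 × 0.96 = 0.01095168 m
Layer 2: 0.6 × 2.243×10⁻⁴ × 480 = 0.0645984 m
440 × 1.6189×10⁻⁴ × 0.98 = 0.069806968 m
966–1616 m: 0.62 × 1.0501×10⁻⁴ × 650 = 0.04231903 m
Δh = 0.01095168 + 0.0645984 + 0.069806968 + 0.04231903 = 0.187676078 m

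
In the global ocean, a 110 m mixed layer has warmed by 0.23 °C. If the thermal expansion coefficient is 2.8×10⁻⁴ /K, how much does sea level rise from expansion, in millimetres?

Δh = αΔT·H = 2.8×10⁻⁴ × 0.23 × 110 = 0.007084 m

7.1 mm of thermosteric rise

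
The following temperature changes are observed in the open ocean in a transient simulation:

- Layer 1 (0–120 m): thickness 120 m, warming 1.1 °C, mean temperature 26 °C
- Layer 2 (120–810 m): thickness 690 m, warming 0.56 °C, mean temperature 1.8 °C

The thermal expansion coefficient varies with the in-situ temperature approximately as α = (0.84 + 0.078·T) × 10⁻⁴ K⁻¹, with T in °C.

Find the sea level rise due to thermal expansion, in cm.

7.57 cm

Layer 1: α = (0.84 + 0.078×26)×10⁻⁴ = 2.868×10⁻⁴ K⁻¹
Layer 2: α = (0.84 + 0.078×1.8)×10⁻⁴ = 0.9804×10⁻⁴ K⁻¹
0–120 m: 120 × 1.1 × 2.868×10⁻⁴ = 0.0378576 m
0.56 × 0.9804×10⁻⁴ × 690 = 0.037882656 m
Δh = 0.0378576 + 0.037882656 = 0.075740256 m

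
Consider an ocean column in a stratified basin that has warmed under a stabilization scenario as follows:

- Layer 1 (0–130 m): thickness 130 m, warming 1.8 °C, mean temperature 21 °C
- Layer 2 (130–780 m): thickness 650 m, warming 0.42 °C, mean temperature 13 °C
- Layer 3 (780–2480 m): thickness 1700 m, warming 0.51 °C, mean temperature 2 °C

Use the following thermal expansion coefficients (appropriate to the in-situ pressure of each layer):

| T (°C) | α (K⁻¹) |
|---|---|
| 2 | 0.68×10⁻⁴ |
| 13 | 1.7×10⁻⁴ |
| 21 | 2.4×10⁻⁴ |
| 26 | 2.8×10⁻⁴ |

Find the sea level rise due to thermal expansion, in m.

Layer 1 at 21 °C → α = 2.4×10⁻⁴ K⁻¹
Layer 2 at 13 °C → α = 1.7×10⁻⁴ K⁻¹
Layer 3 at 2 °C → α = 0.68×10⁻⁴ K⁻¹
Layer 1: 130 × 1.8 × 2.4×10⁻⁴ = 0.05616 m
130–780 m: 1.7×10⁻⁴ × 650 × 0.42 = 0.04641 m
Layer 3: 0.51 × 1700 × 0.68×10⁻⁴ = 0.058956 m
Δh = 0.05616 + 0.04641 + 0.058956 = 0.161526 m

Δh = 0.162 m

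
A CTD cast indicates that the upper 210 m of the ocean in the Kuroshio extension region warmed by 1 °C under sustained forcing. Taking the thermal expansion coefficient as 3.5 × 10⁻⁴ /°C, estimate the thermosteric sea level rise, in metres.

Δh = 0.074 m

Δh = αΔT·H = 3.5×10⁻⁴ × 1 × 210 = 0.07350 m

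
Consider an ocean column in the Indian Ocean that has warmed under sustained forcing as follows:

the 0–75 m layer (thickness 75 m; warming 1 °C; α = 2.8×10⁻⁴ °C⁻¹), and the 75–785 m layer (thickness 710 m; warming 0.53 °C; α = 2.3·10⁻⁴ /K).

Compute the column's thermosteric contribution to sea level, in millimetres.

Layer 1: 2.8×10⁻⁴ × 75 × 1 = 0.02100 m
710 × 2.3×10⁻⁴ × 0.53 = 0.086549 m
Δh = 0.02100 + 0.086549 = 0.107549 m ≈ 108 mm

108 mm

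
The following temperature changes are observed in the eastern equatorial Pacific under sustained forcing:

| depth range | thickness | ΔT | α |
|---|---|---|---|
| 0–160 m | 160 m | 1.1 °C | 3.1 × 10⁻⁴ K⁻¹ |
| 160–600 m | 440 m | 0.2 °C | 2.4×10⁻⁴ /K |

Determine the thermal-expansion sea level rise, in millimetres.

76 mm

160 × 3.1×10⁻⁴ × 1.1 = 0.05456 m
Layer 2: 0.2 × 2.4×10⁻⁴ × 440 = 0.02112 m
Δh = 0.05456 + 0.02112 = 0.07568 m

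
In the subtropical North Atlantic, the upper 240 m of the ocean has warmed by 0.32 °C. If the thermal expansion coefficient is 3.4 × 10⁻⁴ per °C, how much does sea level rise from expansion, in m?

Δh = αΔT·H = 3.4×10⁻⁴ × 0.32 × 240 = 0.026112 m

0.0261 m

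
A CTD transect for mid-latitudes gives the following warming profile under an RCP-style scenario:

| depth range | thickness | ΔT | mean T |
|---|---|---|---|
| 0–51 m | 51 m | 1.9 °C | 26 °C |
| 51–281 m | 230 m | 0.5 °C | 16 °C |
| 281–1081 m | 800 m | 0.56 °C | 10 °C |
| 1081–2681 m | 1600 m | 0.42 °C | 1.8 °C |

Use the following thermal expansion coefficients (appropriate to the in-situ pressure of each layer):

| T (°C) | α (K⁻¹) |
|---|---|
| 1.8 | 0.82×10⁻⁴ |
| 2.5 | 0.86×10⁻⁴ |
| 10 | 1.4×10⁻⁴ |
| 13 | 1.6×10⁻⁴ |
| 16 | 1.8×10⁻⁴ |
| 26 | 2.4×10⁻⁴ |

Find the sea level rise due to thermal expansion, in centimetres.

16 cm of thermosteric rise

Layer 1 at 26 °C → α = 2.4×10⁻⁴ K⁻¹
Layer 2 at 16 °C → α = 1.8×10⁻⁴ K⁻¹
Layer 3 at 10 °C → α = 1.4×10⁻⁴ K⁻¹
Layer 4 at 1.8 °C → α = 0.82×10⁻⁴ K⁻¹
0–51 m: 51 × 1.9 × 2.4×10⁻⁴ = 0.023256 m
51–281 m: 230 × 1.8×10⁻⁴ × 0.5 = 0.02070 m
281–1081 m: 800 × 0.56 × 1.4×10⁻⁴ = 0.06272 m
0.82×10⁻⁴ × 0.42 × 1600 = 0.055104 m
Δh = 0.023256 + 0.02070 + 0.06272 + 0.055104 = 0.16178 m ≈ 16 cm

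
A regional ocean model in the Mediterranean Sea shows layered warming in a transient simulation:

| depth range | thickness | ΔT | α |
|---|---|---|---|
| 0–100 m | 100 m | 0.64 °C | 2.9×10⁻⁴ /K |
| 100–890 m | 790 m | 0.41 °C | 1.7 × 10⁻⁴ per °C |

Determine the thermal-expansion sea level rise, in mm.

about 73.6 mm

2.9×10⁻⁴ × 100 × 0.64 = 0.01856 m
Layer 2: 0.41 × 1.7×10⁻⁴ × 790 = 0.055063 m
Δh = 0.01856 + 0.055063 = 0.073623 m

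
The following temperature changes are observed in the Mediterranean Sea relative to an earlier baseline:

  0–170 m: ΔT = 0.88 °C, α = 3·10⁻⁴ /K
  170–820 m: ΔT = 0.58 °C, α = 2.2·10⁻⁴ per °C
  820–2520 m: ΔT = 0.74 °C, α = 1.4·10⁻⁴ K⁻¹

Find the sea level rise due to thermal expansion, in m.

0.30 m

0–170 m: 3×10⁻⁴ × 170 × 0.88 = 0.04488 m
170–820 m: 0.58 × 650 × 2.2×10⁻⁴ = 0.08294 m
Layer 3: 1700 × 0.74 × 1.4×10⁻⁴ = 0.17612 m
Δh = 0.04488 + 0.08294 + 0.17612 = 0.30394 m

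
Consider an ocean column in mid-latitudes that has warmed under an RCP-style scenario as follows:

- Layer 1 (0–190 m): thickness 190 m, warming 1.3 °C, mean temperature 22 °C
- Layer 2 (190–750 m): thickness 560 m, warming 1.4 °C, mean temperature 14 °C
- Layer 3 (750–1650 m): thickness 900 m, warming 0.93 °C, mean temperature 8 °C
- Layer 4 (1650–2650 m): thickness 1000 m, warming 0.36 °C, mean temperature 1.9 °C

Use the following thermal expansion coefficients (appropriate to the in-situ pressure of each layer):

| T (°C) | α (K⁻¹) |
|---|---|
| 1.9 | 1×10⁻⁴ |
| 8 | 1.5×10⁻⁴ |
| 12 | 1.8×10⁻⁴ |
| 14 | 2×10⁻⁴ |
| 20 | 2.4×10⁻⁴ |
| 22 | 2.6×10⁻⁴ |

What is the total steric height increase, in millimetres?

Layer 1 at 22 °C → α = 2.6×10⁻⁴ K⁻¹
Layer 2 at 14 °C → α = 2×10⁻⁴ K⁻¹
Layer 3 at 8 °C → α = 1.5×10⁻⁴ K⁻¹
Layer 4 at 1.9 °C → α = 1×10⁻⁴ K⁻¹
190 × 1.3 × 2.6×10⁻⁴ = 0.06422 m
560 × 1.4 × 2×10⁻⁴ = 0.15680 m
0.93 × 1.5×10⁻⁴ × 900 = 0.12555 m
0.36 × 1×10⁻⁴ × 1000 = 0.03600 m
Δh = 0.06422 + 0.15680 + 0.12555 + 0.03600 = 0.38257 m ≈ 380 mm

380 mm of thermosteric rise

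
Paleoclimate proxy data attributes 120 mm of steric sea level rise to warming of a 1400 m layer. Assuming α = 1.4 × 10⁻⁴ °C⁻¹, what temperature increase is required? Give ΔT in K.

ΔT = Δh/(αH) = 0.12 / (1.4×10⁻⁴ × 1400) ≈ 0.6122 K

ΔT ≈ 0.612 K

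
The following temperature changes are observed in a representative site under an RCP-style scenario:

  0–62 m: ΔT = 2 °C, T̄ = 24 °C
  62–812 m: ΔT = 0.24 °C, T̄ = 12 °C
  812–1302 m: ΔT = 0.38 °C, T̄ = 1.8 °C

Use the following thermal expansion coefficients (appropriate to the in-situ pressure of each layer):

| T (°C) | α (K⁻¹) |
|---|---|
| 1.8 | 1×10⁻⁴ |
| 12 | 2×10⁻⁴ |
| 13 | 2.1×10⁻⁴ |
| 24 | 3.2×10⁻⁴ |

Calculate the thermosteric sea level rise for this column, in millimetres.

Layer 1 at 24 °C → α = 3.2×10⁻⁴ K⁻¹
Layer 2 at 12 °C → α = 2×10⁻⁴ K⁻¹
Layer 3 at 1.8 °C → α = 1×10⁻⁴ K⁻¹
0–62 m: 2 × 3.2×10⁻⁴ × 62 = 0.03968 m
0.24 × 2×10⁻⁴ × 750 = 0.03600 m
Layer 3: 490 × 1×10⁻⁴ × 0.38 = 0.01862 m
Δh = 0.03968 + 0.03600 + 0.01862 = 0.09430 m

about 94 mm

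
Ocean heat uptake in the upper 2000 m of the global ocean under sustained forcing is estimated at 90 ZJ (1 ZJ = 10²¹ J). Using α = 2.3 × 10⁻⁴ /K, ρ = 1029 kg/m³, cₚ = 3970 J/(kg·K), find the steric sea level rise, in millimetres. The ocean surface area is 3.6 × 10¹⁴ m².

14.1 mm of thermosteric rise

Per unit area: Q = 90×10²¹ / (3.6×10¹⁴) = 2.5×10⁸ J/m²
Δh = αQ/(ρcₚ) = 2.3×10⁻⁴ × 2.5×10⁸ / (1029 × 3970) ≈ 0.014075 m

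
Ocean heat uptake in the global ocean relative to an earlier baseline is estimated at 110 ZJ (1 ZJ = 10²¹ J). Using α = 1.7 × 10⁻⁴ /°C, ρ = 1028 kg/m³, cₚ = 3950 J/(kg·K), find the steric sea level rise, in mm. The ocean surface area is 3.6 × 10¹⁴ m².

12.8 mm

Per unit area: Q = 110×10²¹ / (3.6×10¹⁴) ≈ 3.056×10⁸ J/m²
Δh = αQ/(ρcₚ) = 1.7×10⁻⁴ × 3.056×10⁸ / (1028 × 3950) ≈ 0.012794 m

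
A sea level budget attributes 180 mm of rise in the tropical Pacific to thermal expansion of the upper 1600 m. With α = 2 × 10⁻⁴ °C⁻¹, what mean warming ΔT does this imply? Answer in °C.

ΔT = Δh/(αH) = 0.18 / (2×10⁻⁴ × 1600) = 0.5625 °C

0.563 °C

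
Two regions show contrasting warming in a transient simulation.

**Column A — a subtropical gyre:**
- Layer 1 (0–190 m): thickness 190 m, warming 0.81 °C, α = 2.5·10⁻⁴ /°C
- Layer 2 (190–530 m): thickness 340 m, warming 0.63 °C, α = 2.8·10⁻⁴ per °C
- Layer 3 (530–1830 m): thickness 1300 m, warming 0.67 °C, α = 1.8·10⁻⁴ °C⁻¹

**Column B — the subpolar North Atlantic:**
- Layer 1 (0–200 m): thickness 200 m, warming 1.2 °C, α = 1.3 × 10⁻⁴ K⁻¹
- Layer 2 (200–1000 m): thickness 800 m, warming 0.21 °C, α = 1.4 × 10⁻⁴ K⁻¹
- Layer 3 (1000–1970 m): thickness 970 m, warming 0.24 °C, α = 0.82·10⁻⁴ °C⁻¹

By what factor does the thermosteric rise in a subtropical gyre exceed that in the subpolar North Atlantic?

A 190 × 2.5×10⁻⁴ × 0.81 = 0.038475 m
A 340 × 0.63 × 2.8×10⁻⁴ = 0.059976 m
A 0.67 × 1300 × 1.8×10⁻⁴ = 0.15678 m
A total: 0.255231 m
B Layer 1: 1.2 × 1.3×10⁻⁴ × 200 = 0.03120 m
B 200–1000 m: 800 × 1.4×10⁻⁴ × 0.21 = 0.02352 m
B Layer 3: 0.82×10⁻⁴ × 970 × 0.24 = 0.0190896 m
B total: 0.0738096 m
Ratio: 0.255231 / 0.0738096 ≈ 3.458

≈ 3.5×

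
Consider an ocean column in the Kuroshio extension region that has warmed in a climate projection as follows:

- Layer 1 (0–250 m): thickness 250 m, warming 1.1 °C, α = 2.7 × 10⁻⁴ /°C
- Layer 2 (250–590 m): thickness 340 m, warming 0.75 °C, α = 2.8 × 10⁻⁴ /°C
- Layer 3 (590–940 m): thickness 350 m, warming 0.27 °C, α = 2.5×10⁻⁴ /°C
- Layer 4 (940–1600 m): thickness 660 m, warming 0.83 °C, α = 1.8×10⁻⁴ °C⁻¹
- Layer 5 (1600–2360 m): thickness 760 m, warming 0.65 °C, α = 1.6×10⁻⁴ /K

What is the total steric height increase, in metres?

about 0.35 m

0–250 m: 2.7×10⁻⁴ × 1.1 × 250 = 0.07425 m
0.75 × 2.8×10⁻⁴ × 340 = 0.07140 m
Layer 3: 350 × 2.5×10⁻⁴ × 0.27 = 0.023625 m
940–1600 m: 660 × 0.83 × 1.8×10⁻⁴ = 0.098604 m
1600–2360 m: 760 × 1.6×10⁻⁴ × 0.65 = 0.07904 m
Δh = 0.07425 + 0.07140 + 0.023625 + 0.098604 + 0.07904 = 0.346919 m ≈ 0.35 m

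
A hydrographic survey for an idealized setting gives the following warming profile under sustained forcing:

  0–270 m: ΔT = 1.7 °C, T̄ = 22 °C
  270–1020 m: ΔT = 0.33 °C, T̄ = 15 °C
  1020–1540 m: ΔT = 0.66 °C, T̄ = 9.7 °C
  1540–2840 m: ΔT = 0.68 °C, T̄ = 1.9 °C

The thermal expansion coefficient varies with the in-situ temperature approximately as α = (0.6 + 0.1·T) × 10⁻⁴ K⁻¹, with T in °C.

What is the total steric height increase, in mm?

300 mm

Layer 1: α = (0.6 + 0.1×22)×10⁻⁴ = 2.8×10⁻⁴ K⁻¹
Layer 2: α = (0.6 + 0.1×15)×10⁻⁴ = 2.1×10⁻⁴ K⁻¹
Layer 3: α = (0.6 + 0.1×9.7)×10⁻⁴ = 1.57×10⁻⁴ K⁻¹
Layer 4: α = (0.6 + 0.1×1.9)×10⁻⁴ = 0.79×10⁻⁴ K⁻¹
270 × 1.7 × 2.8×10⁻⁴ = 0.12852 m
750 × 2.1×10⁻⁴ × 0.33 = 0.051975 m
Layer 3: 0.66 × 520 × 1.57×10⁻⁴ = 0.0538824 m
1300 × 0.79×10⁻⁴ × 0.68 = 0.069836 m
Δh = 0.12852 + 0.051975 + 0.0538824 + 0.069836 = 0.3042134 m ≈ 300 mm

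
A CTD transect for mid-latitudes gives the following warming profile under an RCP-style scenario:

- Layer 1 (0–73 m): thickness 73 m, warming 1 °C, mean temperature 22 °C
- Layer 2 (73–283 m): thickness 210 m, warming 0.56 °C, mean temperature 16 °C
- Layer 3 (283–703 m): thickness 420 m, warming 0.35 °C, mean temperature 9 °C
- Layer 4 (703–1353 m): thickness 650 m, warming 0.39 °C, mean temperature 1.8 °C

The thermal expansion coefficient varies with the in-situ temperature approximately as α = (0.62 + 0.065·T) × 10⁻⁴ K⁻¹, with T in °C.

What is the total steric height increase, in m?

Layer 1: α = (0.62 + 0.065×22)×10⁻⁴ = 2.05×10⁻⁴ K⁻¹
Layer 2: α = (0.62 + 0.065×16)×10⁻⁴ = 1.66×10⁻⁴ K⁻¹
Layer 3: α = (0.62 + 0.065×9)×10⁻⁴ = 1.205×10⁻⁴ K⁻¹
Layer 4: α = (0.62 + 0.065×1.8)×10⁻⁴ = 0.737×10⁻⁴ K⁻¹
0–73 m: 1 × 2.05×10⁻⁴ × 73 = 0.014965 m
Layer 2: 210 × 1.66×10⁻⁴ × 0.56 = 0.0195216 m
283–703 m: 0.35 × 1.205×10⁻⁴ × 420 = 0.0177135 m
Layer 4: 650 × 0.39 × 0.737×10⁻⁴ = 0.01868295 m
Δh = 0.014965 + 0.0195216 + 0.0177135 + 0.01868295 = 0.07088305 m ≈ 0.0709 m

Δh ≈ 0.0709 m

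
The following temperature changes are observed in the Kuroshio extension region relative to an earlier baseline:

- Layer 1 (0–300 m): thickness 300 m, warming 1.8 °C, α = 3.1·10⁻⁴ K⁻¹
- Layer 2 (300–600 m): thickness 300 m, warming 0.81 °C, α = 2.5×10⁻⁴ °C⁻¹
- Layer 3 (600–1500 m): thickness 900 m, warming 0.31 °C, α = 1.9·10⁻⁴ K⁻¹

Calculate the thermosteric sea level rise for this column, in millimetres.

1.8 × 300 × 3.1×10⁻⁴ = 0.16740 m
300–600 m: 0.81 × 2.5×10⁻⁴ × 300 = 0.06075 m
600–1500 m: 900 × 0.31 × 1.9×10⁻⁴ = 0.05301 m
Δh = 0.16740 + 0.06075 + 0.05301 = 0.28116 m

280 mm of thermosteric rise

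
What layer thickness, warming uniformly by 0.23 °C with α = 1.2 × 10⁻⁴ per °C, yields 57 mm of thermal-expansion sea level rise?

H = Δh/(αΔT) = 0.057 / (1.2×10⁻⁴ × 0.23) ≈ 2065 m

2070 m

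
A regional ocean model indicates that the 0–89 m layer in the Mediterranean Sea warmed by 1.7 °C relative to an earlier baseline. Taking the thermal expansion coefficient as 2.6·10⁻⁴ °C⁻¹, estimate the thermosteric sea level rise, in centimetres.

Δh = αΔT·H = 2.6×10⁻⁴ × 1.7 × 89 = 0.039338 m

Δh = 3.9 cm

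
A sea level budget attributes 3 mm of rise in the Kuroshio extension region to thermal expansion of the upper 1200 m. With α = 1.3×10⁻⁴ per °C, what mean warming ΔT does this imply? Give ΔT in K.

ΔT ≈ 0.0192 K

ΔT = Δh/(αH) = 0.003 / (1.3×10⁻⁴ × 1200) ≈ 0.01923 K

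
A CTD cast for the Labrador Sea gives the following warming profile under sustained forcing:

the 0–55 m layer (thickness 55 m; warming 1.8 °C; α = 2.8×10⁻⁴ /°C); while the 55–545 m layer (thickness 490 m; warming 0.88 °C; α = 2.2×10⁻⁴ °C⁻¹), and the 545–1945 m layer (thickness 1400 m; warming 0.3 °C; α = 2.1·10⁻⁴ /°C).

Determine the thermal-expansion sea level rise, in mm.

211 mm of thermosteric rise

Layer 1: 1.8 × 2.8×10⁻⁴ × 55 = 0.02772 m
Layer 2: 490 × 0.88 × 2.2×10⁻⁴ = 0.094864 m
Layer 3: 1400 × 0.3 × 2.1×10⁻⁴ = 0.08820 m
Δh = 0.02772 + 0.094864 + 0.08820 = 0.210784 m ≈ 211 mm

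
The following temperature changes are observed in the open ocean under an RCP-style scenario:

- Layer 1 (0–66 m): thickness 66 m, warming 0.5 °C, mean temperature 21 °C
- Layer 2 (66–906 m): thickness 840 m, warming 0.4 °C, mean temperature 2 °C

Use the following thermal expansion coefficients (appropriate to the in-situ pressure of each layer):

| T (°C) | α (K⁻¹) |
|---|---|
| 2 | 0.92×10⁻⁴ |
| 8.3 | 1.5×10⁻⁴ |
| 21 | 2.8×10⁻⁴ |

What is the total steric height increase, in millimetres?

Layer 1 at 21 °C → α = 2.8×10⁻⁴ K⁻¹
Layer 2 at 2 °C → α = 0.92×10⁻⁴ K⁻¹
0–66 m: 0.5 × 66 × 2.8×10⁻⁴ = 0.00924 m
Layer 2: 840 × 0.92×10⁻⁴ × 0.4 = 0.030912 m
Δh = 0.00924 + 0.030912 = 0.040152 m ≈ 40.2 mm

Δh = 40.2 mm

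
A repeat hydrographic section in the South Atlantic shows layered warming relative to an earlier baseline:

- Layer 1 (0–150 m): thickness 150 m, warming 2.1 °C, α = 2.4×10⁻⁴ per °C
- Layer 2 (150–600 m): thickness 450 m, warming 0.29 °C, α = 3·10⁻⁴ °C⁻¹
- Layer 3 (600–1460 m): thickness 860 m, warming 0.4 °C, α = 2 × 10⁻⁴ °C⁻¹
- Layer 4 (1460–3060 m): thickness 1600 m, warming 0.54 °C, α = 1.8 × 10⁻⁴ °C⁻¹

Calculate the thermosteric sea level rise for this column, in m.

Layer 1: 2.1 × 150 × 2.4×10⁻⁴ = 0.07560 m
150–600 m: 3×10⁻⁴ × 450 × 0.29 = 0.03915 m
2×10⁻⁴ × 860 × 0.4 = 0.06880 m
Layer 4: 0.54 × 1.8×10⁻⁴ × 1600 = 0.15552 m
Δh = 0.07560 + 0.03915 + 0.06880 + 0.15552 = 0.33907 m ≈ 0.339 m

0.339 m of thermosteric rise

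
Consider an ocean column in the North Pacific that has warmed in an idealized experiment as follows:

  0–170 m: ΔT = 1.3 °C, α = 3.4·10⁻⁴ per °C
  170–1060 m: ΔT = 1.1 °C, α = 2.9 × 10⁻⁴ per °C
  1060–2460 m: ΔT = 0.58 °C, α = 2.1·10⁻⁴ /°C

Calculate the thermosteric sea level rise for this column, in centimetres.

0–170 m: 1.3 × 170 × 3.4×10⁻⁴ = 0.07514 m
170–1060 m: 890 × 2.9×10⁻⁴ × 1.1 = 0.28391 m
1060–2460 m: 2.1×10⁻⁴ × 0.58 × 1400 = 0.17052 m
Δh = 0.07514 + 0.28391 + 0.17052 = 0.52957 m ≈ 53.0 cm

53.0 cm of thermosteric rise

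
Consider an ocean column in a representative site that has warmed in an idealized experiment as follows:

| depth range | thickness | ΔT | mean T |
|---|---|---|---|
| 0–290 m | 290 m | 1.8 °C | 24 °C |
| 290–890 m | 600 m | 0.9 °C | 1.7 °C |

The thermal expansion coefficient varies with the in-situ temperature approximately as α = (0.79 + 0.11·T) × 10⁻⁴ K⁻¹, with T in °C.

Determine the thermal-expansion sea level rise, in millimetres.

Layer 1: α = (0.79 + 0.11×24)×10⁻⁴ = 3.43×10⁻⁴ K⁻¹
Layer 2: α = (0.79 + 0.11×1.7)×10⁻⁴ = 0.977×10⁻⁴ K⁻¹
0–290 m: 1.8 × 3.43×10⁻⁴ × 290 = 0.179046 m
290–890 m: 0.9 × 600 × 0.977×10⁻⁴ = 0.052758 m
Δh = 0.179046 + 0.052758 = 0.231804 m

232 mm of thermosteric rise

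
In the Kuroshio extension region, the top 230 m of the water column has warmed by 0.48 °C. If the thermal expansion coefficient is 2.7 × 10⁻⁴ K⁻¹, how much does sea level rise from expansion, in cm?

Δh = αΔT·H = 2.7×10⁻⁴ × 0.48 × 230 = 0.029808 m

2.98 cm of thermosteric rise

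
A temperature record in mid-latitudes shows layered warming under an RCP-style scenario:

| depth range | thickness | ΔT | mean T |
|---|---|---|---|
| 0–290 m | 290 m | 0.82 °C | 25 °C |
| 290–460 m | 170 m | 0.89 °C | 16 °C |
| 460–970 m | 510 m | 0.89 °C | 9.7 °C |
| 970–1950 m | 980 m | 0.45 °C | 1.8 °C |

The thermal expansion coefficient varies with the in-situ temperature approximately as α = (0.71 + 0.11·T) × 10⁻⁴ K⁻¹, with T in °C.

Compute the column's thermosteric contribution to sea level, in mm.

Δh ≈ 240 mm

Layer 1: α = (0.71 + 0.11×25)×10⁻⁴ = 3.46×10⁻⁴ K⁻¹
Layer 2: α = (0.71 + 0.11×16)×10⁻⁴ = 2.47×10⁻⁴ K⁻¹
Layer 3: α = (0.71 + 0.11×9.7)×10⁻⁴ = 1.777×10⁻⁴ K⁻¹
Layer 4: α = (0.71 + 0.11×1.8)×10⁻⁴ = 0.908×10⁻⁴ K⁻¹
290 × 0.82 × 3.46×10⁻⁴ = 0.0822788 m
290–460 m: 170 × 0.89 × 2.47×10⁻⁴ = 0.0373711 m
Layer 3: 0.89 × 1.777×10⁻⁴ × 510 = 0.08065803 m
Layer 4: 980 × 0.908×10⁻⁴ × 0.45 = 0.0400428 m
Δh = 0.0822788 + 0.0373711 + 0.08065803 + 0.0400428 = 0.24035073 m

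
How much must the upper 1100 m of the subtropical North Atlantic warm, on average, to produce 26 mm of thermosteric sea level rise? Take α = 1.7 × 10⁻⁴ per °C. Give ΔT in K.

about 0.14 K

ΔT = Δh/(αH) = 0.026 / (1.7×10⁻⁴ × 1100) ≈ 0.1390 K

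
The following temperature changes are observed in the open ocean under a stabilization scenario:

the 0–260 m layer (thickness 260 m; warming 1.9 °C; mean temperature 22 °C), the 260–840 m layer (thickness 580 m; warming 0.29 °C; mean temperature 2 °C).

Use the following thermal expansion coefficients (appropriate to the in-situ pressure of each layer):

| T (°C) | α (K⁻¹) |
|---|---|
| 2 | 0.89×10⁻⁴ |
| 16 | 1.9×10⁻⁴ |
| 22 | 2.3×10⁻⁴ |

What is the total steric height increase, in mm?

Layer 1 at 22 °C → α = 2.3×10⁻⁴ K⁻¹
Layer 2 at 2 °C → α = 0.89×10⁻⁴ K⁻¹
2.3×10⁻⁴ × 1.9 × 260 = 0.11362 m
Layer 2: 0.29 × 580 × 0.89×10⁻⁴ = 0.0149698 m
Δh = 0.11362 + 0.0149698 = 0.1285898 m

Δh = 129 mm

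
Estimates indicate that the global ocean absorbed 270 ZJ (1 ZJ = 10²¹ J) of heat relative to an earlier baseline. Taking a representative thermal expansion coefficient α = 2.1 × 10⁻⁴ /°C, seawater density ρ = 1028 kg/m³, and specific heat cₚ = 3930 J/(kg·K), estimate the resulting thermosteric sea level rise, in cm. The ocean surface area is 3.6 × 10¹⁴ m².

Per unit area: Q = 270×10²¹ / (3.6×10¹⁴) = 7.5×10⁸ J/m²
Δh = αQ/(ρcₚ) = 2.1×10⁻⁴ × 7.5×10⁸ / (1028 × 3930) ≈ 0.038985 m

3.90 cm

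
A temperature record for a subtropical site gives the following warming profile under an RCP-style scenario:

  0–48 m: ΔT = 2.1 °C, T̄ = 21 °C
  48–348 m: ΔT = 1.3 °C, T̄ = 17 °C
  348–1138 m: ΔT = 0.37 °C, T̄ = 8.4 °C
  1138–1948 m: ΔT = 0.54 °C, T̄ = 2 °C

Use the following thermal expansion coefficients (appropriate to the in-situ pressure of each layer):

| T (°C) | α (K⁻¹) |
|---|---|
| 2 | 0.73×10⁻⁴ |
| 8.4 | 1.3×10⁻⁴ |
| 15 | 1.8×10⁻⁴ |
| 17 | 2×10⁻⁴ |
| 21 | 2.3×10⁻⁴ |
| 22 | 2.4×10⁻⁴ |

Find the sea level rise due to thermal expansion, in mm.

Layer 1 at 21 °C → α = 2.3×10⁻⁴ K⁻¹
Layer 2 at 17 °C → α = 2×10⁻⁴ K⁻¹
Layer 3 at 8.4 °C → α = 1.3×10⁻⁴ K⁻¹
Layer 4 at 2 °C → α = 0.73×10⁻⁴ K⁻¹
Layer 1: 2.1 × 2.3×10⁻⁴ × 48 = 0.023184 m
Layer 2: 2×10⁻⁴ × 1.3 × 300 = 0.07800 m
Layer 3: 790 × 0.37 × 1.3×10⁻⁴ = 0.037999 m
1138–1948 m: 810 × 0.73×10⁻⁴ × 0.54 = 0.0319302 m
Δh = 0.023184 + 0.07800 + 0.037999 + 0.0319302 = 0.1711132 m

about 171 mm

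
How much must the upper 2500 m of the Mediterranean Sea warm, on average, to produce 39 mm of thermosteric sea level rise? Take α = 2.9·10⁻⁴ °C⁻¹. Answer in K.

ΔT = Δh/(αH) = 0.039 / (2.9×10⁻⁴ × 2500) ≈ 0.05379 K

about 0.0538 K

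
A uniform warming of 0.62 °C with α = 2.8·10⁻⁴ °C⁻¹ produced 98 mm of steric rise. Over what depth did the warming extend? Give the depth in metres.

H ≈ 565 m

H = Δh/(αΔT) = 0.098 / (2.8×10⁻⁴ × 0.62) ≈ 564.5 m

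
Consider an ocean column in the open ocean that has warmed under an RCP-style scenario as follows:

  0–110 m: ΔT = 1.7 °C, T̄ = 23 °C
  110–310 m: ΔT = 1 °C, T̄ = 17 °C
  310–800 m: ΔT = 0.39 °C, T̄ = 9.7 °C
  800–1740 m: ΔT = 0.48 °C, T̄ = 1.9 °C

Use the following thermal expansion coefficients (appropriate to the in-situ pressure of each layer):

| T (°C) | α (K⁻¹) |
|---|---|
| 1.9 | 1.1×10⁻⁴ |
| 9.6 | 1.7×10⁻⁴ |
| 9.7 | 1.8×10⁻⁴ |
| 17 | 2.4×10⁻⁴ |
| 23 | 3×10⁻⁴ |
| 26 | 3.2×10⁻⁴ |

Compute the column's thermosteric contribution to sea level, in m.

about 0.188 m

Layer 1 at 23 °C → α = 3×10⁻⁴ K⁻¹
Layer 2 at 17 °C → α = 2.4×10⁻⁴ K⁻¹
Layer 3 at 9.7 °C → α = 1.8×10⁻⁴ K⁻¹
Layer 4 at 1.9 °C → α = 1.1×10⁻⁴ K⁻¹
3×10⁻⁴ × 110 × 1.7 = 0.05610 m
Layer 2: 200 × 2.4×10⁻⁴ × 1 = 0.04800 m
310–800 m: 0.39 × 1.8×10⁻⁴ × 490 = 0.034398 m
Layer 4: 940 × 1.1×10⁻⁴ × 0.48 = 0.049632 m
Δh = 0.05610 + 0.04800 + 0.034398 + 0.049632 = 0.18813 m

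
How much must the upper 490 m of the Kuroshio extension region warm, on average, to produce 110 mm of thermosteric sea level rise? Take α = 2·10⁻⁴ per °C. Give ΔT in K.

ΔT = Δh/(αH) = 0.11 / (2×10⁻⁴ × 490) ≈ 1.122 K

about 1.12 K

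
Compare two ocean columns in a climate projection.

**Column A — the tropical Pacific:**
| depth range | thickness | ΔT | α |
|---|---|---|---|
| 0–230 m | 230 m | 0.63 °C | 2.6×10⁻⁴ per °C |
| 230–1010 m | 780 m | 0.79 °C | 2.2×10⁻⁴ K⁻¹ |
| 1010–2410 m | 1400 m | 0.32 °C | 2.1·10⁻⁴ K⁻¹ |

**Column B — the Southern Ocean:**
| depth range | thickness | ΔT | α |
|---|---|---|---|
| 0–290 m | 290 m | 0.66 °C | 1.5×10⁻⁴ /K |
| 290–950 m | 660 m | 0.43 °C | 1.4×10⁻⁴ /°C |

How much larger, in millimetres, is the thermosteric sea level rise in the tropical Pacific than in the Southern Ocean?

Δh_A − Δh_B ≈ 199 mm

A Layer 1: 0.63 × 230 × 2.6×10⁻⁴ = 0.037674 m
A 230–1010 m: 0.79 × 2.2×10⁻⁴ × 780 = 0.135564 m
A Layer 3: 0.32 × 2.1×10⁻⁴ × 1400 = 0.09408 m
A total: 0.267318 m
B 0.66 × 1.5×10⁻⁴ × 290 = 0.02871 m
B Layer 2: 1.4×10⁻⁴ × 660 × 0.43 = 0.039732 m
B total: 0.068442 m
Difference: 0.267318 − 0.068442 = 0.198876 m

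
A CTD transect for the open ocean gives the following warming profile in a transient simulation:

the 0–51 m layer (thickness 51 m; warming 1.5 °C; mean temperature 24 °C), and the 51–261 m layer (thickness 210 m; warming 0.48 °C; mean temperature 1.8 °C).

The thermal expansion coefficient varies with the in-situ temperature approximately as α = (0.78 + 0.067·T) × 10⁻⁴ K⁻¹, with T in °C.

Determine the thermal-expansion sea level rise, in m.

Δh = 0.027 m

Layer 1: α = (0.78 + 0.067×24)×10⁻⁴ = 2.388×10⁻⁴ K⁻¹
Layer 2: α = (0.78 + 0.067×1.8)×10⁻⁴ = 0.9006×10⁻⁴ K⁻¹
0–51 m: 51 × 2.388×10⁻⁴ × 1.5 = 0.0182682 m
51–261 m: 0.48 × 0.9006×10⁻⁴ × 210 = 0.009078048 m
Δh = 0.0182682 + 0.009078048 = 0.027346248 m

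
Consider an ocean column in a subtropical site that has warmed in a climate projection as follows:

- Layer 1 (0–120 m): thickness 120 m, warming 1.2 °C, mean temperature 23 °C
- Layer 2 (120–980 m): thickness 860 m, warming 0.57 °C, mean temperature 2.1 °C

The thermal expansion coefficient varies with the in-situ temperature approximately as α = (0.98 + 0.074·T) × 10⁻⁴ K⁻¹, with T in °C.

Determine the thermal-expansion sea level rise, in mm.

about 94.3 mm

Layer 1: α = (0.98 + 0.074×23)×10⁻⁴ = 2.682×10⁻⁴ K⁻¹
Layer 2: α = (0.98 + 0.074×2.1)×10⁻⁴ = 1.1354×10⁻⁴ K⁻¹
0–120 m: 2.682×10⁻⁴ × 1.2 × 120 = 0.0386208 m
Layer 2: 860 × 1.1354×10⁻⁴ × 0.57 = 0.055657308 m
Δh = 0.0386208 + 0.055657308 = 0.094278108 m ≈ 94.3 mm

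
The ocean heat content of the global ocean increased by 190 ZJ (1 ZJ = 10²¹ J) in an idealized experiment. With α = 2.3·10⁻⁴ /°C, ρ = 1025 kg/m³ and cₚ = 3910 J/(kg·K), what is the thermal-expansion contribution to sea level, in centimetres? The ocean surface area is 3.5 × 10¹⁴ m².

3.1 cm

Per unit area: Q = 190×10²¹ / (3.5×10¹⁴) ≈ 5.429×10⁸ J/m²
Δh = αQ/(ρcₚ) = 2.3×10⁻⁴ × 5.429×10⁸ / (1025 × 3910) ≈ 0.031156 m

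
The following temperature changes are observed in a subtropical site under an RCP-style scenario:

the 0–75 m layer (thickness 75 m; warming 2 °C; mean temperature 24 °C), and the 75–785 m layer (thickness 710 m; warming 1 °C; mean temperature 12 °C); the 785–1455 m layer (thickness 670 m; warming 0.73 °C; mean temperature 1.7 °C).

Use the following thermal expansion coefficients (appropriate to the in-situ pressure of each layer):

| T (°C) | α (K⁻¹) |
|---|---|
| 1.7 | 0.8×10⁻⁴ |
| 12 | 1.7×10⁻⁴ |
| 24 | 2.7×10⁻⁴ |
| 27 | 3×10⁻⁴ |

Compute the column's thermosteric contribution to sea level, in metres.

Layer 1 at 24 °C → α = 2.7×10⁻⁴ K⁻¹
Layer 2 at 12 °C → α = 1.7×10⁻⁴ K⁻¹
Layer 3 at 1.7 °C → α = 0.8×10⁻⁴ K⁻¹
2.7×10⁻⁴ × 2 × 75 = 0.04050 m
1 × 710 × 1.7×10⁻⁴ = 0.12070 m
785–1455 m: 670 × 0.73 × 0.8×10⁻⁴ = 0.039128 m
Δh = 0.04050 + 0.12070 + 0.039128 = 0.200328 m ≈ 0.20 m

Δh ≈ 0.20 m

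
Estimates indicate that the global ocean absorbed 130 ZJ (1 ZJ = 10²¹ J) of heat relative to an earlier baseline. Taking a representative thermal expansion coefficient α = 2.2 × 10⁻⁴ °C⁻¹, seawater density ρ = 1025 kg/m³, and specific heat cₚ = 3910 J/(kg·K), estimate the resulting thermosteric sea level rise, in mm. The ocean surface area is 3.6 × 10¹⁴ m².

Per unit area: Q = 130×10²¹ / (3.6×10¹⁴) ≈ 3.611×10⁸ J/m²
Δh = αQ/(ρcₚ) = 2.2×10⁻⁴ × 3.611×10⁸ / (1025 × 3910) ≈ 0.019822 m

Δh = 19.8 mm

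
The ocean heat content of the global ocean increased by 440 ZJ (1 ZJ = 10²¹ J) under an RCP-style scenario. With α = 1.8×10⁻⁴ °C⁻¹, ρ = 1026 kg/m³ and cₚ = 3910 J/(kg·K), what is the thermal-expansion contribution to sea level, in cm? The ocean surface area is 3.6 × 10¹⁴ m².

Per unit area: Q = 440×10²¹ / (3.6×10¹⁴) ≈ 1.222×10⁹ J/m²
Δh = αQ/(ρcₚ) = 1.8×10⁻⁴ × 1.222×10⁹ / (1026 × 3910) ≈ 0.05483 m

Δh = 5.5 cm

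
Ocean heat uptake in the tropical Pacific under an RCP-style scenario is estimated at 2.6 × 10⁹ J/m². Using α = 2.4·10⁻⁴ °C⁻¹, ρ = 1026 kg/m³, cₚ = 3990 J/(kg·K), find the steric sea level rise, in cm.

about 15.2 cm

Δh = αQ/(ρcₚ) = 2.4×10⁻⁴ × 2.6×10⁹ / (1026 × 3990) ≈ 0.15243 m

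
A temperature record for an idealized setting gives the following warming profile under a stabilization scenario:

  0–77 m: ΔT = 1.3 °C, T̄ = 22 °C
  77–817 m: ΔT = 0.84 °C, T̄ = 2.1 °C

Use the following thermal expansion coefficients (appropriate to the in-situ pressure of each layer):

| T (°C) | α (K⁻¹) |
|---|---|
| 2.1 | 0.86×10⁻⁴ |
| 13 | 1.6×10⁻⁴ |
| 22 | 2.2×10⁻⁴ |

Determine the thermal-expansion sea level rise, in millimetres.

Δh = 75.5 mm

Layer 1 at 22 °C → α = 2.2×10⁻⁴ K⁻¹
Layer 2 at 2.1 °C → α = 0.86×10⁻⁴ K⁻¹
Layer 1: 1.3 × 2.2×10⁻⁴ × 77 = 0.022022 m
Layer 2: 740 × 0.84 × 0.86×10⁻⁴ = 0.0534576 m
Δh = 0.022022 + 0.0534576 = 0.0754796 m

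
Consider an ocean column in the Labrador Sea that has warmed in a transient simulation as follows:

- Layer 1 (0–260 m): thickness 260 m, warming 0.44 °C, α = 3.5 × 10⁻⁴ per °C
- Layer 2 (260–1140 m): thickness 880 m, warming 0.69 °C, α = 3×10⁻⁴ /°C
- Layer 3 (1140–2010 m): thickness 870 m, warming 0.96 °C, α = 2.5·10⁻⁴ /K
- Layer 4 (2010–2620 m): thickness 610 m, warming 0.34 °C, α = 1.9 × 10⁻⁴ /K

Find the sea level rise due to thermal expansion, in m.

0–260 m: 0.44 × 3.5×10⁻⁴ × 260 = 0.04004 m
3×10⁻⁴ × 0.69 × 880 = 0.18216 m
2.5×10⁻⁴ × 870 × 0.96 = 0.20880 m
Layer 4: 1.9×10⁻⁴ × 610 × 0.34 = 0.039406 m
Δh = 0.04004 + 0.18216 + 0.20880 + 0.039406 = 0.470406 m

0.470 m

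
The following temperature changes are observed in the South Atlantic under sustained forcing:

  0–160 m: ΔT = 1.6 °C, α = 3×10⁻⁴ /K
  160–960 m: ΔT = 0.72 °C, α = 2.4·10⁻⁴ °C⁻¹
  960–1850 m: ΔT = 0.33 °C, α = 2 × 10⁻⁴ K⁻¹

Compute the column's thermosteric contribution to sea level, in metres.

160 × 3×10⁻⁴ × 1.6 = 0.07680 m
800 × 2.4×10⁻⁴ × 0.72 = 0.13824 m
960–1850 m: 2×10⁻⁴ × 0.33 × 890 = 0.05874 m
Δh = 0.07680 + 0.13824 + 0.05874 = 0.27378 m

Δh = 0.27 m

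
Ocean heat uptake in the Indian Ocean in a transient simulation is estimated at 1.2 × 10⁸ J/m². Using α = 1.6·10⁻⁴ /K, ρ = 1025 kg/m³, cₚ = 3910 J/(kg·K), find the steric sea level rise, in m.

Δh ≈ 0.00479 m

Δh = αQ/(ρcₚ) = 1.6×10⁻⁴ × 1.2×10⁸ / (1025 × 3910) ≈ 0.0047907 m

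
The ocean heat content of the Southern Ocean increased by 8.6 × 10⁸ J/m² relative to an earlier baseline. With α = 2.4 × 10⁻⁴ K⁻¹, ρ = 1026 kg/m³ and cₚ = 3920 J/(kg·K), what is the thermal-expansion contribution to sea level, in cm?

Δh = αQ/(ρcₚ) = 2.4×10⁻⁴ × 8.6×10⁸ / (1026 × 3920) ≈ 0.051319 m

Δh ≈ 5.13 cm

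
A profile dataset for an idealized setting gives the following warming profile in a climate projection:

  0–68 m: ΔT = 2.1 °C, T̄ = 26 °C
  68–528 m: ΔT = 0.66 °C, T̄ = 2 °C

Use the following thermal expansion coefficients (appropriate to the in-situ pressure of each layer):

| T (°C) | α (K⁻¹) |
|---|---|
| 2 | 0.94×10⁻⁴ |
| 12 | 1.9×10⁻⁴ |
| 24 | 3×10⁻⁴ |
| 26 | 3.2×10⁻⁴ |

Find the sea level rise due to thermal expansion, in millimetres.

Δh = 74 mm

Layer 1 at 26 °C → α = 3.2×10⁻⁴ K⁻¹
Layer 2 at 2 °C → α = 0.94×10⁻⁴ K⁻¹
Layer 1: 2.1 × 3.2×10⁻⁴ × 68 = 0.045696 m
460 × 0.94×10⁻⁴ × 0.66 = 0.0285384 m
Δh = 0.045696 + 0.0285384 = 0.0742344 m ≈ 74 mm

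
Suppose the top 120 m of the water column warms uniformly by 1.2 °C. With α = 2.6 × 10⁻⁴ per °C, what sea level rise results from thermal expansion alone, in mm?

37 mm

Δh = αΔT·H = 2.6×10⁻⁴ × 1.2 × 120 = 0.03744 m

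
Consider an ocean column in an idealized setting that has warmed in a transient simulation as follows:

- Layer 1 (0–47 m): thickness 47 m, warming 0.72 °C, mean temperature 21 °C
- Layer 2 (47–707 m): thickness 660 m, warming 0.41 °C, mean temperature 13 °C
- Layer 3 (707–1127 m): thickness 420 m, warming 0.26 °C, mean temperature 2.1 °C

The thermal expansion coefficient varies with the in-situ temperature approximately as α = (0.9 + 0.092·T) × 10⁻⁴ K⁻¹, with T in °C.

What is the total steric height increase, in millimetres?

Δh = 78 mm

Layer 1: α = (0.9 + 0.092×21)×10⁻⁴ = 2.832×10⁻⁴ K⁻¹
Layer 2: α = (0.9 + 0.092×13)×10⁻⁴ = 2.096×10⁻⁴ K⁻¹
Layer 3: α = (0.9 + 0.092×2.1)×10⁻⁴ = 1.0932×10⁻⁴ K⁻¹
Layer 1: 2.832×10⁻⁴ × 0.72 × 47 = 0.009583488 m
Layer 2: 0.41 × 660 × 2.096×10⁻⁴ = 0.05671776 m
707–1127 m: 1.0932×10⁻⁴ × 0.26 × 420 = 0.011937744 m
Δh = 0.009583488 + 0.05671776 + 0.011937744 = 0.078238992 m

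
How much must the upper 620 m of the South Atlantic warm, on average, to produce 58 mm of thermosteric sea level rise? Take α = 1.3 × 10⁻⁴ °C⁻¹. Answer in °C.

ΔT = Δh/(αH) = 0.058 / (1.3×10⁻⁴ × 620) ≈ 0.7196 °C

0.720 °C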